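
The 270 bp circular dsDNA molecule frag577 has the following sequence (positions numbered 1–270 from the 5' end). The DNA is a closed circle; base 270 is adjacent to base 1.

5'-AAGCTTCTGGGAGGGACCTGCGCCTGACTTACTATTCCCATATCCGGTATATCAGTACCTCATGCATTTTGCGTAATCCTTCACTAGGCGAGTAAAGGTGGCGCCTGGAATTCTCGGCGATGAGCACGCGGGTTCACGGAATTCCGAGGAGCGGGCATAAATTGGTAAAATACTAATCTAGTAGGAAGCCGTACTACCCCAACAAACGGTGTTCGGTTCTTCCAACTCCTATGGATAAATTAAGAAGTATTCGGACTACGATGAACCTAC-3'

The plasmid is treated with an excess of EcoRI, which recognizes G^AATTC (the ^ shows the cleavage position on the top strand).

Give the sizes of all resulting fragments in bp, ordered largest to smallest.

EcoRI sites (GAATTC) start at positions 108, 139.
EcoRI cuts after the first base of each site, so after positions 108, 139.
Circular molecule, 2 cuts → 2 fragments:
  109–139 → 31 bp
  140–270 then 1–108 → 131 + 108 = 239 bp
Sorted largest to smallest: 239, 31 bp.

239, 31 bp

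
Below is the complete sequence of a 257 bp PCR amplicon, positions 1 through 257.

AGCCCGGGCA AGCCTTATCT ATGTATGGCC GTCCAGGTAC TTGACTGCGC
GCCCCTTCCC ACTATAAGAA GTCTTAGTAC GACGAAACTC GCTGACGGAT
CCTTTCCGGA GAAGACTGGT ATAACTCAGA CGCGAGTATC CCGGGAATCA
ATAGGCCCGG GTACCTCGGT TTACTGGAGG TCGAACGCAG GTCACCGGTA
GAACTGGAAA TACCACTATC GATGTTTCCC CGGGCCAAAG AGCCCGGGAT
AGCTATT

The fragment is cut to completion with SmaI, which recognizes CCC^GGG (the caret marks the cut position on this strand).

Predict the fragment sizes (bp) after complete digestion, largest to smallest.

SmaI sites (CCCGGG) start at positions 3, 140, 156, 229, 243.
SmaI cuts after base 3 of each site, so after positions 5, 142, 158, 231, 245.
Linear molecule, 5 cuts → 6 fragments:
  1–5 → 5 bp
  6–142 → 137 bp
  143–158 → 16 bp
  159–231 → 73 bp
  232–245 → 14 bp
  246–257 → 12 bp
Sorted largest to smallest: 137, 73, 16, 14, 12, 5 bp.

137, 73, 16, 14, 12, 5 bp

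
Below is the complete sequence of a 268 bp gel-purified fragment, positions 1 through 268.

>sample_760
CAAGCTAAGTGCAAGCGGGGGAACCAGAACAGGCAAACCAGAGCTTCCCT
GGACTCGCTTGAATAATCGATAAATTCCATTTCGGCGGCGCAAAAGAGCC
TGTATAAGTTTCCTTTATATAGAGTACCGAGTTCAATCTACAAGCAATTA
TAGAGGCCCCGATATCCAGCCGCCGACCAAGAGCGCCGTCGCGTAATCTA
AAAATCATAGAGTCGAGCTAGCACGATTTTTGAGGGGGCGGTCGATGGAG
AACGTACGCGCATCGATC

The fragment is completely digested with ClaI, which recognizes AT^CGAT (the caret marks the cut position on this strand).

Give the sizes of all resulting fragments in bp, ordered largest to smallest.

ClaI sites (ATCGAT) start at positions 66, 262.
ClaI cuts after base 2 of each site, so after positions 67, 263.
Linear molecule, 2 cuts → 3 fragments:
  1–67 → 67 bp
  68–263 → 196 bp
  264–268 → 5 bp
Sorted largest to smallest: 196, 67, 5 bp.

196, 67, 5 bp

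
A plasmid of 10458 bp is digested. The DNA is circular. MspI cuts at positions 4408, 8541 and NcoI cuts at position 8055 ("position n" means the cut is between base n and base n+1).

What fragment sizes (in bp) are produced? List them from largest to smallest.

6325, 3647, 486 bp

Combined cut positions (sorted): 4408, 8055, 8541.
Circular molecule, 3 cuts → 3 fragments:
  8055 − 4408 = 3647 bp
  8541 − 8055 = 486 bp
  wrap: 10458 − 8541 + 4408 = 6325 bp
Sorted largest to smallest: 6325, 3647, 486 bp.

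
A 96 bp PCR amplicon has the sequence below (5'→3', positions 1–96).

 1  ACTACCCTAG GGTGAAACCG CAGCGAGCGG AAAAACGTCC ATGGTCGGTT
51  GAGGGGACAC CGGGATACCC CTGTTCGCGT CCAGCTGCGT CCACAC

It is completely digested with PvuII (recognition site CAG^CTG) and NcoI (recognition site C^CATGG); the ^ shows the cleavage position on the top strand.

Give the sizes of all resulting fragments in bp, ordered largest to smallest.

45, 39, 12 bp

The PvuII site (CAGCTG) starts at position 82.
PvuII cuts after base 3 of each site, so after position 84.
The NcoI site (CCATGG) starts at position 39.
NcoI cuts after the first base of each site, so after position 39.
Combined cut positions: 39, 84.
Linear molecule, 2 cuts → 3 fragments:
  1–39 → 39 bp
  40–84 → 45 bp
  85–96 → 12 bp
Sorted largest to smallest: 45, 39, 12 bp.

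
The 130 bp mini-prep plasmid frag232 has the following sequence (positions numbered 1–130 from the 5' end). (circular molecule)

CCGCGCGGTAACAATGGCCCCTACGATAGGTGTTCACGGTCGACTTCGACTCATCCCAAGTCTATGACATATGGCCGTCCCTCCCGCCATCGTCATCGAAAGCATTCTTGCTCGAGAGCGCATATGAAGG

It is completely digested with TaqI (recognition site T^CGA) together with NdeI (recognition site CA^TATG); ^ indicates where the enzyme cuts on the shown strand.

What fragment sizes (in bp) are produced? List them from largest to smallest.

TaqI sites (TCGA) start at positions 40, 46, 96, 112.
TaqI cuts after the first base of each site, so after positions 40, 46, 96, 112.
NdeI sites (CATATG) start at positions 68, 121.
NdeI cuts after base 2 of each site, so after positions 69, 122.
Combined cut positions: 40, 46, 69, 96, 112, 122.
Circular molecule, 6 cuts → 6 fragments:
  41–46 → 6 bp
  47–69 → 23 bp
  70–96 → 27 bp
  97–112 → 16 bp
  113–122 → 10 bp
  123–130 then 1–40 → 8 + 40 = 48 bp
Sorted largest to smallest: 48, 27, 23, 16, 10, 6 bp.

48, 27, 23, 16, 10, 6 bp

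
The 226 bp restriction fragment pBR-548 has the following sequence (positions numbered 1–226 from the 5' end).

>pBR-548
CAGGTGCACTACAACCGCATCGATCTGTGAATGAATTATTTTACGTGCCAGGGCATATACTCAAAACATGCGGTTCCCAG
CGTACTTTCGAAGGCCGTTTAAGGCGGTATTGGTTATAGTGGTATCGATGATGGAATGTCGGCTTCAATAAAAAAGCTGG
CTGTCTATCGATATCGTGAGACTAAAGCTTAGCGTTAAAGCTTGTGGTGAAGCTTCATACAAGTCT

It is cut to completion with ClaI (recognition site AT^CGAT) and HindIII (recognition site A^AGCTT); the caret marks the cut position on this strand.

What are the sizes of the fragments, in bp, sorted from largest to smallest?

ClaI sites (ATCGAT) start at positions 19, 124, 167.
ClaI cuts after base 2 of each site, so after positions 20, 125, 168.
HindIII sites (AAGCTT) start at positions 185, 198, 210.
HindIII cuts after the first base of each site, so after positions 185, 198, 210.
Combined cut positions: 20, 125, 168, 185, 198, 210.
Linear molecule, 6 cuts → 7 fragments:
  1–20 → 20 bp
  21–125 → 105 bp
  126–168 → 43 bp
  169–185 → 17 bp
  186–198 → 13 bp
  199–210 → 12 bp
  211–226 → 16 bp
Sorted largest to smallest: 105, 43, 20, 17, 16, 13, 12 bp.

105, 43, 20, 17, 16, 13, 12 bp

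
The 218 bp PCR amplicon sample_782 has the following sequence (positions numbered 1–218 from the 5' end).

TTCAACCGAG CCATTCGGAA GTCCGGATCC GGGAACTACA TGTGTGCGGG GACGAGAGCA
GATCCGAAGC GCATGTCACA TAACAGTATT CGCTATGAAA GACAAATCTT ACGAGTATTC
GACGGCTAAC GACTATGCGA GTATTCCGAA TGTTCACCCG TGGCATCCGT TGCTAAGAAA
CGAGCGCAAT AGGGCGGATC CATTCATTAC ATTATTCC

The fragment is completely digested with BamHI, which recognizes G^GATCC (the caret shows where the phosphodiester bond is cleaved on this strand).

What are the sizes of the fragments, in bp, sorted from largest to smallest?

BamHI sites (GGATCC) start at positions 25, 196.
BamHI cuts after the first base of each site, so after positions 25, 196.
Linear molecule, 2 cuts → 3 fragments:
  1–25 → 25 bp
  26–196 → 171 bp
  197–218 → 22 bp
Sorted largest to smallest: 171, 25, 22 bp.

171, 25, 22 bp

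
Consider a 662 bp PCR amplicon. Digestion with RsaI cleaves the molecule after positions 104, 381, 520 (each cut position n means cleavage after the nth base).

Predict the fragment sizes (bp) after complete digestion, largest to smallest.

Linear molecule, 3 cuts → 4 fragments:
  104 − 0 = 104 bp
  381 − 104 = 277 bp
  520 − 381 = 139 bp
  662 − 520 = 142 bp
Sorted largest to smallest: 277, 142, 139, 104 bp.

277, 142, 139, 104 bp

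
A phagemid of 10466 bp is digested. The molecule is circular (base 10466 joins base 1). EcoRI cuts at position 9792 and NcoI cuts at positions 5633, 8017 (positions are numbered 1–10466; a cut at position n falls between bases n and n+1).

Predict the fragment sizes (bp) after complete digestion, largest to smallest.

6307, 2384, 1775 bp

Combined cut positions (sorted): 5633, 8017, 9792.
Circular molecule, 3 cuts → 3 fragments:
  8017 − 5633 = 2384 bp
  9792 − 8017 = 1775 bp
  wrap: 10466 − 9792 + 5633 = 6307 bp
Sorted largest to smallest: 6307, 2384, 1775 bp.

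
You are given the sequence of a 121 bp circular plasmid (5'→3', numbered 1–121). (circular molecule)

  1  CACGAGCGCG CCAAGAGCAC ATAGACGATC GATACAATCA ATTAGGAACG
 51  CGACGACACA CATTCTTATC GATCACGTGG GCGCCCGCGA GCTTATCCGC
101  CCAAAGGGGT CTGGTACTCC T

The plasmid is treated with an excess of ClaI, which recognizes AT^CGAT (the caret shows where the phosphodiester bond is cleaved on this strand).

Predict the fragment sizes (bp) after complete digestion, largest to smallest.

ClaI sites (ATCGAT) start at positions 28, 68.
ClaI cuts after base 2 of each site, so after positions 29, 69.
Circular molecule, 2 cuts → 2 fragments:
  30–69 → 40 bp
  70–121 then 1–29 → 52 + 29 = 81 bp
Sorted largest to smallest: 81, 40 bp.

81, 40 bp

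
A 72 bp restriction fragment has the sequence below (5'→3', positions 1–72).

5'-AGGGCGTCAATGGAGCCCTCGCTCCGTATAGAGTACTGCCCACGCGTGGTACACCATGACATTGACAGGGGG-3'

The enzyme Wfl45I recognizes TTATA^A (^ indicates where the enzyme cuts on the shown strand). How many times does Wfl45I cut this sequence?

0

No occurrence of TTATAA is present in the sequence.
Wfl45I does not cut: 0 sites.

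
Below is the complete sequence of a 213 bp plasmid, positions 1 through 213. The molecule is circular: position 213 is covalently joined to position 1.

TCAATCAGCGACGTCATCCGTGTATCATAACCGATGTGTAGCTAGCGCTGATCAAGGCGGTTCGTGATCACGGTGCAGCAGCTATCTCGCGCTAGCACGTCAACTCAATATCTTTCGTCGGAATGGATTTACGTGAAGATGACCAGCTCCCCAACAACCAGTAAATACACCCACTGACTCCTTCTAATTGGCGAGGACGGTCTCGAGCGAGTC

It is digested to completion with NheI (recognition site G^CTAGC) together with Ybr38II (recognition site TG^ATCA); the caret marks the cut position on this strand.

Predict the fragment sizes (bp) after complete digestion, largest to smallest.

NheI sites (GCTAGC) start at positions 41, 91.
NheI cuts after the first base of each site, so after positions 41, 91.
Ybr38II sites (TGATCA) start at positions 49, 65.
Ybr38II cuts after base 2 of each site, so after positions 50, 66.
Combined cut positions: 41, 50, 66, 91.
Circular molecule, 4 cuts → 4 fragments:
  42–50 → 9 bp
  51–66 → 16 bp
  67–91 → 25 bp
  92–213 then 1–41 → 122 + 41 = 163 bp
Sorted largest to smallest: 163, 25, 16, 9 bp.

163, 25, 16, 9 bp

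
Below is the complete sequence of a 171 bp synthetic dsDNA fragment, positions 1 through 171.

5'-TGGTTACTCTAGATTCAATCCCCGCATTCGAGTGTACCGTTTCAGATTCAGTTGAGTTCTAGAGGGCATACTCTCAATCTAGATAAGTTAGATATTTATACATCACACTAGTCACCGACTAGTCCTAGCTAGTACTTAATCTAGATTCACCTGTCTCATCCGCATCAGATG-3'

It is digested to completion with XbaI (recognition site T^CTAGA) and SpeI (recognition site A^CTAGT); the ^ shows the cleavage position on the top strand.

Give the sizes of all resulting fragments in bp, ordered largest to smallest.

50, 31, 29, 22, 20, 11, 8 bp

XbaI sites (TCTAGA) start at positions 8, 58, 78, 140.
XbaI cuts after the first base of each site, so after positions 8, 58, 78, 140.
SpeI sites (ACTAGT) start at positions 107, 118.
SpeI cuts after the first base of each site, so after positions 107, 118.
Combined cut positions: 8, 58, 78, 107, 118, 140.
Linear molecule, 6 cuts → 7 fragments:
  1–8 → 8 bp
  9–58 → 50 bp
  59–78 → 20 bp
  79–107 → 29 bp
  108–118 → 11 bp
  119–140 → 22 bp
  141–171 → 31 bp
Sorted largest to smallest: 50, 31, 29, 22, 20, 11, 8 bp.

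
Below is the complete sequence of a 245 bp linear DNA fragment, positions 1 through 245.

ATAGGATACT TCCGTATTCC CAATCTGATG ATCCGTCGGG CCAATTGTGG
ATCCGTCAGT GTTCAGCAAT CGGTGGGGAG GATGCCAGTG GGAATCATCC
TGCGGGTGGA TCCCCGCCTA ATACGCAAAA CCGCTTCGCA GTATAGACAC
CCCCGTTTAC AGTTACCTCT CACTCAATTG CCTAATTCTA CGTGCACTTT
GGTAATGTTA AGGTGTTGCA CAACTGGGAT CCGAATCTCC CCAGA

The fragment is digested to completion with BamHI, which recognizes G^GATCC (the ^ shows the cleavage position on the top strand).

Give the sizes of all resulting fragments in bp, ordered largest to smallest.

119, 59, 49, 18 bp

BamHI sites (GGATCC) start at positions 49, 108, 227.
BamHI cuts after the first base of each site, so after positions 49, 108, 227.
Linear molecule, 3 cuts → 4 fragments:
  1–49 → 49 bp
  50–108 → 59 bp
  109–227 → 119 bp
  228–245 → 18 bp
Sorted largest to smallest: 119, 59, 49, 18 bp.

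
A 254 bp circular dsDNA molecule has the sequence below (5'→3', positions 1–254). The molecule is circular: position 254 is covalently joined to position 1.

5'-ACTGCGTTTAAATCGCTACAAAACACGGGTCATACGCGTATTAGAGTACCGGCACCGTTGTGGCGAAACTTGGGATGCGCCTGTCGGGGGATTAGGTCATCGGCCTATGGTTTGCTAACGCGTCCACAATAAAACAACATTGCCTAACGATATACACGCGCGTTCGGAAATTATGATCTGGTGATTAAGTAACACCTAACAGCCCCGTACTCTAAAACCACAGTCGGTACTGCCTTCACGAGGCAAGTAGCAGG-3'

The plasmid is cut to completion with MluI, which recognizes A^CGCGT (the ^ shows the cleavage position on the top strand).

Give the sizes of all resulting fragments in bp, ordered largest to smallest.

170, 84 bp

MluI sites (ACGCGT) start at positions 34, 118.
MluI cuts after the first base of each site, so after positions 34, 118.
Circular molecule, 2 cuts → 2 fragments:
  35–118 → 84 bp
  119–254 then 1–34 → 136 + 34 = 170 bp
Sorted largest to smallest: 170, 84 bp.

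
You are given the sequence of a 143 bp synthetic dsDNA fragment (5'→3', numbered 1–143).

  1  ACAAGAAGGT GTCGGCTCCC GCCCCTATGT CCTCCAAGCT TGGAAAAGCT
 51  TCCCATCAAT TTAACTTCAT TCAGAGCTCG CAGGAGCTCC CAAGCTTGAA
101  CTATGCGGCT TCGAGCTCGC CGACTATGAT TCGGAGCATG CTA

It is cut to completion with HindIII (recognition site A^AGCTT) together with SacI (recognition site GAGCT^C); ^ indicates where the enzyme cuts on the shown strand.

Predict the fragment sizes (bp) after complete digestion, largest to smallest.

36, 32, 26, 25, 10, 10, 4 bp

HindIII sites (AAGCTT) start at positions 36, 46, 92.
HindIII cuts after the first base of each site, so after positions 36, 46, 92.
SacI sites (GAGCTC) start at positions 74, 84, 113.
SacI cuts after base 5 of each site (before the last base), so after positions 78, 88, 117.
Combined cut positions: 36, 46, 78, 88, 92, 117.
Linear molecule, 6 cuts → 7 fragments:
  1–36 → 36 bp
  37–46 → 10 bp
  47–78 → 32 bp
  79–88 → 10 bp
  89–92 → 4 bp
  93–117 → 25 bp
  118–143 → 26 bp
Sorted largest to smallest: 36, 32, 26, 25, 10, 10, 4 bp.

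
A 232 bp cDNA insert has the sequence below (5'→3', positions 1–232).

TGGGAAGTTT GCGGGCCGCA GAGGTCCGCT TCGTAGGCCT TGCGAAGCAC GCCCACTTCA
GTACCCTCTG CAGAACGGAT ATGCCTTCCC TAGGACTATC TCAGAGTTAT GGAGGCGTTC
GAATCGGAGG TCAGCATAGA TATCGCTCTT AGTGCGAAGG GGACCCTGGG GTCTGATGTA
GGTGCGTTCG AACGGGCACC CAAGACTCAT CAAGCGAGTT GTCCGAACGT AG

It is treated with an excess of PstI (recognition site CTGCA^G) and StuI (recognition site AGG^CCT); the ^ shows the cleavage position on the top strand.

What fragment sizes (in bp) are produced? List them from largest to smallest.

The PstI site (CTGCAG) starts at position 68.
PstI cuts after base 5 of each site (before the last base), so after position 72.
The StuI site (AGGCCT) starts at position 35.
StuI cuts after base 3 of each site, so after position 37.
Combined cut positions: 37, 72.
Linear molecule, 2 cuts → 3 fragments:
  1–37 → 37 bp
  38–72 → 35 bp
  73–232 → 160 bp
Sorted largest to smallest: 160, 37, 35 bp.

160, 37, 35 bp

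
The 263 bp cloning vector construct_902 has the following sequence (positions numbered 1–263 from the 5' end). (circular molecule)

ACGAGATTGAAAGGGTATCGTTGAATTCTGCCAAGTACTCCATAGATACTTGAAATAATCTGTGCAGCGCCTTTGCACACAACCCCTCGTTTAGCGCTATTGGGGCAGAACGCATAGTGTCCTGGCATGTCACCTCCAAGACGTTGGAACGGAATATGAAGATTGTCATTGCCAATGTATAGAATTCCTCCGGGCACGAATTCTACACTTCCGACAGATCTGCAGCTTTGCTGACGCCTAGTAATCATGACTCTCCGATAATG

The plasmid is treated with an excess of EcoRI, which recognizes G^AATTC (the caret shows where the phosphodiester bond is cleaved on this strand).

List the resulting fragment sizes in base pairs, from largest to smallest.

EcoRI sites (GAATTC) start at positions 23, 182, 198.
EcoRI cuts after the first base of each site, so after positions 23, 182, 198.
Circular molecule, 3 cuts → 3 fragments:
  24–182 → 159 bp
  183–198 → 16 bp
  199–263 then 1–23 → 65 + 23 = 88 bp
Sorted largest to smallest: 159, 88, 16 bp.

159, 88, 16 bp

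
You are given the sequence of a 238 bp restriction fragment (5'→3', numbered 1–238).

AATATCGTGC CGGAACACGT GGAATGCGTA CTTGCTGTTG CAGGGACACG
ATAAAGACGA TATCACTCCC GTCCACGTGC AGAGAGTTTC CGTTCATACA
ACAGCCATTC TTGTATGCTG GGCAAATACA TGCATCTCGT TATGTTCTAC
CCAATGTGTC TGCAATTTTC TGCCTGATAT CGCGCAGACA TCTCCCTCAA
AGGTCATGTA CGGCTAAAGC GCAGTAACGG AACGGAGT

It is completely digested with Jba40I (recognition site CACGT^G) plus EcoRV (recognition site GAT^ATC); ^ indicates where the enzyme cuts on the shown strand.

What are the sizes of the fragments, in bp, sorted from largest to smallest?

100, 60, 41, 20, 17 bp

Jba40I sites (CACGTG) start at positions 16, 74.
Jba40I cuts after base 5 of each site (before the last base), so after positions 20, 78.
EcoRV sites (GATATC) start at positions 59, 176.
EcoRV cuts after base 3 of each site, so after positions 61, 178.
Combined cut positions: 20, 61, 78, 178.
Linear molecule, 4 cuts → 5 fragments:
  1–20 → 20 bp
  21–61 → 41 bp
  62–78 → 17 bp
  79–178 → 100 bp
  179–238 → 60 bp
Sorted largest to smallest: 100, 60, 41, 20, 17 bp.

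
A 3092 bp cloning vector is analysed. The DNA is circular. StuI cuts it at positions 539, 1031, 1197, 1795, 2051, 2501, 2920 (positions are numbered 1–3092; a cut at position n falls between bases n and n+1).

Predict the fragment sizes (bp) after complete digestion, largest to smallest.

Circular molecule, 7 cuts → 7 fragments:
  1031 − 539 = 492 bp
  1197 − 1031 = 166 bp
  1795 − 1197 = 598 bp
  2051 − 1795 = 256 bp
  2501 − 2051 = 450 bp
  2920 − 2501 = 419 bp
  wrap: 3092 − 2920 + 539 = 711 bp
Sorted largest to smallest: 711, 598, 492, 450, 419, 256, 166 bp.

711, 598, 492, 450, 419, 256, 166 bp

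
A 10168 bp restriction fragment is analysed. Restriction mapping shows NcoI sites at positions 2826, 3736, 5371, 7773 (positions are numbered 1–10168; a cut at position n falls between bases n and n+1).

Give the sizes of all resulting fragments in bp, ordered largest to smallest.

2826, 2402, 2395, 1635, 910 bp

Linear molecule, 4 cuts → 5 fragments:
  2826 − 0 = 2826 bp
  3736 − 2826 = 910 bp
  5371 − 3736 = 1635 bp
  7773 − 5371 = 2402 bp
  10168 − 7773 = 2395 bp
Sorted largest to smallest: 2826, 2402, 2395, 1635, 910 bp.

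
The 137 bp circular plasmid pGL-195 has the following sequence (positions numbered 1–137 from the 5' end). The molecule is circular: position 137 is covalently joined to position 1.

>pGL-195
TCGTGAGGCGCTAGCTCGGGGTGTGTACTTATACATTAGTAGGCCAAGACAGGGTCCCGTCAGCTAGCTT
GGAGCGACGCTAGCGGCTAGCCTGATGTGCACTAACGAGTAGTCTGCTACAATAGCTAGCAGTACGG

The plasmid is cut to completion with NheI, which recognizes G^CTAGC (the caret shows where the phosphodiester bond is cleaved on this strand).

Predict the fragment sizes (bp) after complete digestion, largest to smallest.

53, 39, 22, 16, 7 bp

NheI sites (GCTAGC) start at positions 10, 63, 79, 86, 125.
NheI cuts after the first base of each site, so after positions 10, 63, 79, 86, 125.
Circular molecule, 5 cuts → 5 fragments:
  11–63 → 53 bp
  64–79 → 16 bp
  80–86 → 7 bp
  87–125 → 39 bp
  126–137 then 1–10 → 12 + 10 = 22 bp
Sorted largest to smallest: 53, 39, 22, 16, 7 bp.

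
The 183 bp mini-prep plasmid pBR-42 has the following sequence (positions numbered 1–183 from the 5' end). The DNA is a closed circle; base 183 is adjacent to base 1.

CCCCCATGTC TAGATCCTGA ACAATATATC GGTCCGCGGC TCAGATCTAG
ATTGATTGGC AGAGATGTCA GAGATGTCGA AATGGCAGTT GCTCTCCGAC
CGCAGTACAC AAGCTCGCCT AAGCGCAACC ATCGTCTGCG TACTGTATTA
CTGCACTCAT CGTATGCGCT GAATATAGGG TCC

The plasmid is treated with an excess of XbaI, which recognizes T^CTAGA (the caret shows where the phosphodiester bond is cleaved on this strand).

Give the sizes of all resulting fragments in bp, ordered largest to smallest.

XbaI sites (TCTAGA) start at positions 9, 46.
XbaI cuts after the first base of each site, so after positions 9, 46.
Circular molecule, 2 cuts → 2 fragments:
  10–46 → 37 bp
  47–183 then 1–9 → 137 + 9 = 146 bp
Sorted largest to smallest: 146, 37 bp.

146, 37 bp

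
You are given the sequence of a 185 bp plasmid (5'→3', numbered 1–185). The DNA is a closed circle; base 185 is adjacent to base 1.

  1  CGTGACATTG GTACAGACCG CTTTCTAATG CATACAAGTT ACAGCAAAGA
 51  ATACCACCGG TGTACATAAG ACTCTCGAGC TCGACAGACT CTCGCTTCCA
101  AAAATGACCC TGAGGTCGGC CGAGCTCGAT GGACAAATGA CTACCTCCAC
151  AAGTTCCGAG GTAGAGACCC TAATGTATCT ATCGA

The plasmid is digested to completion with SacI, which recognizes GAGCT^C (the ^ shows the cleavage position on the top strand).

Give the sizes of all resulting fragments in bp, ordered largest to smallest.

140, 45 bp

SacI sites (GAGCTC) start at positions 77, 122.
SacI cuts after base 5 of each site (before the last base), so after positions 81, 126.
Circular molecule, 2 cuts → 2 fragments:
  82–126 → 45 bp
  127–185 then 1–81 → 59 + 81 = 140 bp
Sorted largest to smallest: 140, 45 bp.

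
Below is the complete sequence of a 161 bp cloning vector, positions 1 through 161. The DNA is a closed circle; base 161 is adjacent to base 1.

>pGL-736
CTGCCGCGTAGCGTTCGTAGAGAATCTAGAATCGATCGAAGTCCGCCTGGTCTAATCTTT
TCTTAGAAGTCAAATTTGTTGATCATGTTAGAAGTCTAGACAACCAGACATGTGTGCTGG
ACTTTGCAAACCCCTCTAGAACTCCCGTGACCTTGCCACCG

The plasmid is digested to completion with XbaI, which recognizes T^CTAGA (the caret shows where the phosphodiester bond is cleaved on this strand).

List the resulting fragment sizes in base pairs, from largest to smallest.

70, 51, 40 bp

XbaI sites (TCTAGA) start at positions 25, 95, 135.
XbaI cuts after the first base of each site, so after positions 25, 95, 135.
Circular molecule, 3 cuts → 3 fragments:
  26–95 → 70 bp
  96–135 → 40 bp
  136–161 then 1–25 → 26 + 25 = 51 bp
Sorted largest to smallest: 70, 51, 40 bp.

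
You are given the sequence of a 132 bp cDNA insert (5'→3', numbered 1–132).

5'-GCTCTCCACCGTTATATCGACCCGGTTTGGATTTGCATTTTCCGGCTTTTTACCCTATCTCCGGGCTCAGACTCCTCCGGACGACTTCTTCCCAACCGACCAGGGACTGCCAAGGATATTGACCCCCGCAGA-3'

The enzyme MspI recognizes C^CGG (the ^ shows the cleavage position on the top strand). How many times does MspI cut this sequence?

CCGG occurs starting at positions 22, 42, 61, 77.
MspI cuts at 4 sites.

4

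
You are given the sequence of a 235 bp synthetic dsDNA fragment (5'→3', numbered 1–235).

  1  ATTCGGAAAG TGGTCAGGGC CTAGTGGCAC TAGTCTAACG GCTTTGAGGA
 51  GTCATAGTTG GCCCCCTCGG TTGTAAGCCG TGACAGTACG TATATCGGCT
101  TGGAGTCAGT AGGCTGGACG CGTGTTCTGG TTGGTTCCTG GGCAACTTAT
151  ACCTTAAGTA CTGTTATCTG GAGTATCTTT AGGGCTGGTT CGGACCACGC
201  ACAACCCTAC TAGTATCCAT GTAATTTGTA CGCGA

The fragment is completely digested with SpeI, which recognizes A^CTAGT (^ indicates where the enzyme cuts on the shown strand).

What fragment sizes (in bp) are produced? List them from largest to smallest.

SpeI sites (ACTAGT) start at positions 29, 209.
SpeI cuts after the first base of each site, so after positions 29, 209.
Linear molecule, 2 cuts → 3 fragments:
  1–29 → 29 bp
  30–209 → 180 bp
  210–235 → 26 bp
Sorted largest to smallest: 180, 29, 26 bp.

180, 29, 26 bp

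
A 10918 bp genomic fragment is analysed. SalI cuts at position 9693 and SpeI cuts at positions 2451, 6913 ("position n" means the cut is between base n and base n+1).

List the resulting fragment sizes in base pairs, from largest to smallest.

4462, 2780, 2451, 1225 bp

Combined cut positions (sorted): 2451, 6913, 9693.
Linear molecule, 3 cuts → 4 fragments:
  2451 − 0 = 2451 bp
  6913 − 2451 = 4462 bp
  9693 − 6913 = 2780 bp
  10918 − 9693 = 1225 bp
Sorted largest to smallest: 4462, 2780, 2451, 1225 bp.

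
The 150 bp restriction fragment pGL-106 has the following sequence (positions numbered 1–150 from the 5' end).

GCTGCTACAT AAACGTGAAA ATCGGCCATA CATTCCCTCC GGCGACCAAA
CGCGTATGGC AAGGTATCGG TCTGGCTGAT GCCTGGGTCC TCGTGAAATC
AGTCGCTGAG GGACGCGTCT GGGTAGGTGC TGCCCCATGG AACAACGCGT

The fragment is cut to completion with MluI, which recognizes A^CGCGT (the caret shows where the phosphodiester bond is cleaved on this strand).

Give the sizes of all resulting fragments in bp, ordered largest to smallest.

MluI sites (ACGCGT) start at positions 50, 113, 145.
MluI cuts after the first base of each site, so after positions 50, 113, 145.
Linear molecule, 3 cuts → 4 fragments:
  1–50 → 50 bp
  51–113 → 63 bp
  114–145 → 32 bp
  146–150 → 5 bp
Sorted largest to smallest: 63, 50, 32, 5 bp.

63, 50, 32, 5 bp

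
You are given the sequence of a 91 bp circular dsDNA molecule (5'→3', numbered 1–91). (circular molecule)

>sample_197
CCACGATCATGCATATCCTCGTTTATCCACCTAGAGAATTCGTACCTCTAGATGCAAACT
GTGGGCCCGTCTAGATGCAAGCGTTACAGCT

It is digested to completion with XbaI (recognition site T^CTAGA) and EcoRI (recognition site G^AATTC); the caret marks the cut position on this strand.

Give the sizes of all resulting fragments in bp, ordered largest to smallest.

57, 23, 11 bp

XbaI sites (TCTAGA) start at positions 47, 70.
XbaI cuts after the first base of each site, so after positions 47, 70.
The EcoRI site (GAATTC) starts at position 36.
EcoRI cuts after the first base of each site, so after position 36.
Combined cut positions: 36, 47, 70.
Circular molecule, 3 cuts → 3 fragments:
  37–47 → 11 bp
  48–70 → 23 bp
  71–91 then 1–36 → 21 + 36 = 57 bp
Sorted largest to smallest: 57, 23, 11 bp.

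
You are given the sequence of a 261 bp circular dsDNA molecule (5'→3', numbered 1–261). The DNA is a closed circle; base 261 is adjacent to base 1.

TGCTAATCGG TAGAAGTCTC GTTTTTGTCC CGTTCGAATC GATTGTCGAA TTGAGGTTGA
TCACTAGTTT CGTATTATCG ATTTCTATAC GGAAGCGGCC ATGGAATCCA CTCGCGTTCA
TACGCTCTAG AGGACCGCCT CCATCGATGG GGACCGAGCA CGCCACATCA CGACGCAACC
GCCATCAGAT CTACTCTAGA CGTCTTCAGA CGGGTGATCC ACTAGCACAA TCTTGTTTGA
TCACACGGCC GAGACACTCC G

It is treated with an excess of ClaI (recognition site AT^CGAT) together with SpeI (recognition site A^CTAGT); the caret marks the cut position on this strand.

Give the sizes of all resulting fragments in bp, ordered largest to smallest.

ClaI sites (ATCGAT) start at positions 38, 77, 143.
ClaI cuts after base 2 of each site, so after positions 39, 78, 144.
The SpeI site (ACTAGT) starts at position 63.
SpeI cuts after the first base of each site, so after position 63.
Combined cut positions: 39, 63, 78, 144.
Circular molecule, 4 cuts → 4 fragments:
  40–63 → 24 bp
  64–78 → 15 bp
  79–144 → 66 bp
  145–261 then 1–39 → 117 + 39 = 156 bp
Sorted largest to smallest: 156, 66, 24, 15 bp.

156, 66, 24, 15 bp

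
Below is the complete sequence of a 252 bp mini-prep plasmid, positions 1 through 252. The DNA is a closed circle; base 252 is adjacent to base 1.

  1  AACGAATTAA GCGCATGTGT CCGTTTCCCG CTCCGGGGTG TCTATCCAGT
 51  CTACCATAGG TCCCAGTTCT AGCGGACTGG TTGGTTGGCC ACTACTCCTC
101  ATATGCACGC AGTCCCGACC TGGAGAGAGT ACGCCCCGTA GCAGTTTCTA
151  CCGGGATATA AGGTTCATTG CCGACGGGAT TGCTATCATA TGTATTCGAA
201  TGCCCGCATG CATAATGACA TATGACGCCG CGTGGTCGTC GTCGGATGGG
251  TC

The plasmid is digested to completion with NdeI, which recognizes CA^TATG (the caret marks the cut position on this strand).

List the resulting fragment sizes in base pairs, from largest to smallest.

133, 87, 32 bp

NdeI sites (CATATG) start at positions 100, 187, 219.
NdeI cuts after base 2 of each site, so after positions 101, 188, 220.
Circular molecule, 3 cuts → 3 fragments:
  102–188 → 87 bp
  189–220 → 32 bp
  221–252 then 1–101 → 32 + 101 = 133 bp
Sorted largest to smallest: 133, 87, 32 bp.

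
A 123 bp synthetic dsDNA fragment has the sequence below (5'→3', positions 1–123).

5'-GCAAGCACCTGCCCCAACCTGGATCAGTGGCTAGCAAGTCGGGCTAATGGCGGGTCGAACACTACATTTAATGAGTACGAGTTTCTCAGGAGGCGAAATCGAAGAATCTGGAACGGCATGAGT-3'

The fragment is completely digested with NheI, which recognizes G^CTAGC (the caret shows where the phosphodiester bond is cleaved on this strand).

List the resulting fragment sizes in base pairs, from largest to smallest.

The NheI site (GCTAGC) starts at position 30.
NheI cuts after the first base of each site, so after position 30.
Linear molecule, 1 cut → 2 fragments:
  1–30 → 30 bp
  31–123 → 93 bp
Sorted largest to smallest: 93, 30 bp.

93, 30 bp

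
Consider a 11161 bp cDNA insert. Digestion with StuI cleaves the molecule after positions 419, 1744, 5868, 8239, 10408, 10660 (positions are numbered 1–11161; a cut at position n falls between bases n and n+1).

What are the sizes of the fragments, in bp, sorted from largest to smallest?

4124, 2371, 2169, 1325, 501, 419, 252 bp

Linear molecule, 6 cuts → 7 fragments:
  419 − 0 = 419 bp
  1744 − 419 = 1325 bp
  5868 − 1744 = 4124 bp
  8239 − 5868 = 2371 bp
  10408 − 8239 = 2169 bp
  10660 − 10408 = 252 bp
  11161 − 10660 = 501 bp
Sorted largest to smallest: 4124, 2371, 2169, 1325, 501, 419, 252 bp.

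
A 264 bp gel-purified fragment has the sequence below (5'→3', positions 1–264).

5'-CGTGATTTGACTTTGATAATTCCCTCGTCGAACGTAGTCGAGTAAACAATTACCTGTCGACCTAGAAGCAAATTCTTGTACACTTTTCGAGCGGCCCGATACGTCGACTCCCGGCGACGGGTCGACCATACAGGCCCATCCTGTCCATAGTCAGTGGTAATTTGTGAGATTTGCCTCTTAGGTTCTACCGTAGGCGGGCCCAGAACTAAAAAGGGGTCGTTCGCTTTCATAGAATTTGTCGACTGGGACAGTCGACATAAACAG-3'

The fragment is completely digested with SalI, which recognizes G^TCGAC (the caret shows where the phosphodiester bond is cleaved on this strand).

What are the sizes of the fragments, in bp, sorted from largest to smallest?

117, 56, 47, 18, 13, 13 bp

SalI sites (GTCGAC) start at positions 56, 103, 121, 238, 251.
SalI cuts after the first base of each site, so after positions 56, 103, 121, 238, 251.
Linear molecule, 5 cuts → 6 fragments:
  1–56 → 56 bp
  57–103 → 47 bp
  104–121 → 18 bp
  122–238 → 117 bp
  239–251 → 13 bp
  252–264 → 13 bp
Sorted largest to smallest: 117, 56, 47, 18, 13, 13 bp.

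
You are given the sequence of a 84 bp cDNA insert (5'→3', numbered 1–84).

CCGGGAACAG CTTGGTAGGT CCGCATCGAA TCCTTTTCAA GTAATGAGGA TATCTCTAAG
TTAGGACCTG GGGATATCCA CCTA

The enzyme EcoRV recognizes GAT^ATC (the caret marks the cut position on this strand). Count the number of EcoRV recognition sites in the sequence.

GATATC occurs starting at positions 49, 73.
EcoRV cuts at 2 sites.

2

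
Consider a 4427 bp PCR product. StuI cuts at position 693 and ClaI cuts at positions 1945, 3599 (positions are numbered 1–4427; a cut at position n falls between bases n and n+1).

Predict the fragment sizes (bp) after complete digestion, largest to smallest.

Combined cut positions (sorted): 693, 1945, 3599.
Linear molecule, 3 cuts → 4 fragments:
  693 − 0 = 693 bp
  1945 − 693 = 1252 bp
  3599 − 1945 = 1654 bp
  4427 − 3599 = 828 bp
Sorted largest to smallest: 1654, 1252, 828, 693 bp.

1654, 1252, 828, 693 bp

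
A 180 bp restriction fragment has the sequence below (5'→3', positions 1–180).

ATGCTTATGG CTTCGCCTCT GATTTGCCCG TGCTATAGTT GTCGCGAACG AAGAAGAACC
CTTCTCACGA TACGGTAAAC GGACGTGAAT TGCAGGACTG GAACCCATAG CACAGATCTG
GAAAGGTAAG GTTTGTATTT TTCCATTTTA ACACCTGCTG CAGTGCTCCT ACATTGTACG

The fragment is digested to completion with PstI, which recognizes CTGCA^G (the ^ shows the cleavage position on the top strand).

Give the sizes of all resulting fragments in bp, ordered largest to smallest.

162, 18 bp

The PstI site (CTGCAG) starts at position 158.
PstI cuts after base 5 of each site (before the last base), so after position 162.
Linear molecule, 1 cut → 2 fragments:
  1–162 → 162 bp
  163–180 → 18 bp
Sorted largest to smallest: 162, 18 bp.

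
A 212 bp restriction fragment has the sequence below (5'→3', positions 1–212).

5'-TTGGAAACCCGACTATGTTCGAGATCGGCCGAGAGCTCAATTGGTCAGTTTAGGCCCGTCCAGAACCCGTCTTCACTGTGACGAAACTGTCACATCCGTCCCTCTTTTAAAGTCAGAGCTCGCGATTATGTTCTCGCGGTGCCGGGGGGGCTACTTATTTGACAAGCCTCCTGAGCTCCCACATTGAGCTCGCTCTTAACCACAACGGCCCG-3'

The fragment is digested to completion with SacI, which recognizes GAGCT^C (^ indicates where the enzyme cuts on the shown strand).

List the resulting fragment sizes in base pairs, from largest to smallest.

83, 57, 37, 22, 13 bp

SacI sites (GAGCTC) start at positions 33, 116, 173, 186.
SacI cuts after base 5 of each site (before the last base), so after positions 37, 120, 177, 190.
Linear molecule, 4 cuts → 5 fragments:
  1–37 → 37 bp
  38–120 → 83 bp
  121–177 → 57 bp
  178–190 → 13 bp
  191–212 → 22 bp
Sorted largest to smallest: 83, 57, 37, 22, 13 bp.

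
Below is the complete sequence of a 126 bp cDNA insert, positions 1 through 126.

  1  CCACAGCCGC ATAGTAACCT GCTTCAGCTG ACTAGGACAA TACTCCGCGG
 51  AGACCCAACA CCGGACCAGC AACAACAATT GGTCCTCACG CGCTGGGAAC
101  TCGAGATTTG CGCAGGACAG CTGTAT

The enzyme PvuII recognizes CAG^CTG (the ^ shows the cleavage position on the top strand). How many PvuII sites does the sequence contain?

CAGCTG occurs starting at positions 25, 118.
PvuII cuts at 2 sites.

2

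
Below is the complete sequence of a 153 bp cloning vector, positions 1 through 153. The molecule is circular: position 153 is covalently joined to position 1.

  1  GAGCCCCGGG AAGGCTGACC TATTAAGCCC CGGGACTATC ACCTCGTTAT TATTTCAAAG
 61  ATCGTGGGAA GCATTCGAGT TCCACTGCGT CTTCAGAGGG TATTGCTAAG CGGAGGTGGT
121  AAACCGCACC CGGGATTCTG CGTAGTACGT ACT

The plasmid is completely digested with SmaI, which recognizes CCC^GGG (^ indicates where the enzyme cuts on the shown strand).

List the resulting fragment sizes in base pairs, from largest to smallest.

100, 29, 24 bp

SmaI sites (CCCGGG) start at positions 5, 29, 129.
SmaI cuts after base 3 of each site, so after positions 7, 31, 131.
Circular molecule, 3 cuts → 3 fragments:
  8–31 → 24 bp
  32–131 → 100 bp
  132–153 then 1–7 → 22 + 7 = 29 bp
Sorted largest to smallest: 100, 29, 24 bp.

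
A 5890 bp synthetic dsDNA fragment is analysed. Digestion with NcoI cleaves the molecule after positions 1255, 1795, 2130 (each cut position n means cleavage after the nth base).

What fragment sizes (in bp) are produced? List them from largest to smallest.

3760, 1255, 540, 335 bp

Linear molecule, 3 cuts → 4 fragments:
  1255 − 0 = 1255 bp
  1795 − 1255 = 540 bp
  2130 − 1795 = 335 bp
  5890 − 2130 = 3760 bp
Sorted largest to smallest: 3760, 1255, 540, 335 bp.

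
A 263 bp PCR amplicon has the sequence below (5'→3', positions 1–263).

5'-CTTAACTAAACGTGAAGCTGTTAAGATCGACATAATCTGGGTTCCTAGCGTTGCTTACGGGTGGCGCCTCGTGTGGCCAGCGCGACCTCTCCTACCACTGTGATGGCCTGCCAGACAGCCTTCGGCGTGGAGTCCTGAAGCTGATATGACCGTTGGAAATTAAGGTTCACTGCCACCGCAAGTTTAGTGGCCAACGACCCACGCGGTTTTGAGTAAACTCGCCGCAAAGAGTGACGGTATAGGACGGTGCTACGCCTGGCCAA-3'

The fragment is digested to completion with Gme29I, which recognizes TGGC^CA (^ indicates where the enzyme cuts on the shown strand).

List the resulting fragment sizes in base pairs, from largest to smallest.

Gme29I sites (TGGCCA) start at positions 74, 188, 257.
Gme29I cuts after base 4 of each site, so after positions 77, 191, 260.
Linear molecule, 3 cuts → 4 fragments:
  1–77 → 77 bp
  78–191 → 114 bp
  192–260 → 69 bp
  261–263 → 3 bp
Sorted largest to smallest: 114, 77, 69, 3 bp.

114, 77, 69, 3 bp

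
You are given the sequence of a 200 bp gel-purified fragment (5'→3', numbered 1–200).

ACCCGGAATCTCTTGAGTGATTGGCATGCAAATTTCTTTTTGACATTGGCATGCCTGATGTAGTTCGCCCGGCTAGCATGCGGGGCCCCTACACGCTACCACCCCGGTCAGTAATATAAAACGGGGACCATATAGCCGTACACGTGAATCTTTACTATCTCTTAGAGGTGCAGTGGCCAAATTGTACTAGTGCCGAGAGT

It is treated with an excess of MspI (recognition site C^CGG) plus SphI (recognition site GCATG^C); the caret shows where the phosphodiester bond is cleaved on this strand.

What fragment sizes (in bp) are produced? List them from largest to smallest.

96, 25, 25, 24, 16, 11, 3 bp

MspI sites (CCGG) start at positions 3, 69, 104.
MspI cuts after the first base of each site, so after positions 3, 69, 104.
SphI sites (GCATGC) start at positions 24, 49, 76.
SphI cuts after base 5 of each site (before the last base), so after positions 28, 53, 80.
Combined cut positions: 3, 28, 53, 69, 80, 104.
Linear molecule, 6 cuts → 7 fragments:
  1–3 → 3 bp
  4–28 → 25 bp
  29–53 → 25 bp
  54–69 → 16 bp
  70–80 → 11 bp
  81–104 → 24 bp
  105–200 → 96 bp
Sorted largest to smallest: 96, 25, 25, 24, 16, 11, 3 bp.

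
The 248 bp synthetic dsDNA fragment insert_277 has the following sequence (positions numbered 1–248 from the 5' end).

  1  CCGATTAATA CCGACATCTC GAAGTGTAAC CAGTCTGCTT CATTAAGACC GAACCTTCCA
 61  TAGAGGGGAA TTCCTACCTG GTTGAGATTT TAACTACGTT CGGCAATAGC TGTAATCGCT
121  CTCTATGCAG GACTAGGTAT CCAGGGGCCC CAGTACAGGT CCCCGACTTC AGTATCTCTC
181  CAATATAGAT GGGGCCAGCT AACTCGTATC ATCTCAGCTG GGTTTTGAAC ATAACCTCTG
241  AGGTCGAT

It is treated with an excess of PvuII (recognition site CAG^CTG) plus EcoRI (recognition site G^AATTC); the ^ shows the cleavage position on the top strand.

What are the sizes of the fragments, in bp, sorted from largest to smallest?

The PvuII site (CAGCTG) starts at position 215.
PvuII cuts after base 3 of each site, so after position 217.
The EcoRI site (GAATTC) starts at position 68.
EcoRI cuts after the first base of each site, so after position 68.
Combined cut positions: 68, 217.
Linear molecule, 2 cuts → 3 fragments:
  1–68 → 68 bp
  69–217 → 149 bp
  218–248 → 31 bp
Sorted largest to smallest: 149, 68, 31 bp.

149, 68, 31 bp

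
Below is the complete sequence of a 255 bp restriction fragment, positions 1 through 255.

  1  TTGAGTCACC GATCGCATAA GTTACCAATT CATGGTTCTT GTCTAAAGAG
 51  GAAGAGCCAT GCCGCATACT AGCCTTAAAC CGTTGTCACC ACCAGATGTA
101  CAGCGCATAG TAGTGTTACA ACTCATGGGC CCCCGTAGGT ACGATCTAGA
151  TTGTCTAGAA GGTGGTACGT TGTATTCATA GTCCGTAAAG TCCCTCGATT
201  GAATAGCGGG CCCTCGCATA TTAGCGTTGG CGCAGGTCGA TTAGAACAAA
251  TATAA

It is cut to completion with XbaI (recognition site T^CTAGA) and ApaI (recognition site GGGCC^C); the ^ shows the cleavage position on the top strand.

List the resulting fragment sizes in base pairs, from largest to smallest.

XbaI sites (TCTAGA) start at positions 145, 154.
XbaI cuts after the first base of each site, so after positions 145, 154.
ApaI sites (GGGCCC) start at positions 127, 208.
ApaI cuts after base 5 of each site (before the last base), so after positions 131, 212.
Combined cut positions: 131, 145, 154, 212.
Linear molecule, 4 cuts → 5 fragments:
  1–131 → 131 bp
  132–145 → 14 bp
  146–154 → 9 bp
  155–212 → 58 bp
  213–255 → 43 bp
Sorted largest to smallest: 131, 58, 43, 14, 9 bp.

131, 58, 43, 14, 9 bp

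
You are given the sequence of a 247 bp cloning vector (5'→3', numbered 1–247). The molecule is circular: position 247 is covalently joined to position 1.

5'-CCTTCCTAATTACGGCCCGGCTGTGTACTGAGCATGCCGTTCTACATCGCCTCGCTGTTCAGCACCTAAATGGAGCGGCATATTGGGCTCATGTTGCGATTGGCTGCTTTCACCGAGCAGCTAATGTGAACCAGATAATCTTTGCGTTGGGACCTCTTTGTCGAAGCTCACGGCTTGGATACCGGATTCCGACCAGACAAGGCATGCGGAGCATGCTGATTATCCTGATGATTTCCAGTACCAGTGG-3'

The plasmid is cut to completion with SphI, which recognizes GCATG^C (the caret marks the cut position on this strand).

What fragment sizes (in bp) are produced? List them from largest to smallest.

SphI sites (GCATGC) start at positions 32, 202, 211.
SphI cuts after base 5 of each site (before the last base), so after positions 36, 206, 215.
Circular molecule, 3 cuts → 3 fragments:
  37–206 → 170 bp
  207–215 → 9 bp
  216–247 then 1–36 → 32 + 36 = 68 bp
Sorted largest to smallest: 170, 68, 9 bp.

170, 68, 9 bp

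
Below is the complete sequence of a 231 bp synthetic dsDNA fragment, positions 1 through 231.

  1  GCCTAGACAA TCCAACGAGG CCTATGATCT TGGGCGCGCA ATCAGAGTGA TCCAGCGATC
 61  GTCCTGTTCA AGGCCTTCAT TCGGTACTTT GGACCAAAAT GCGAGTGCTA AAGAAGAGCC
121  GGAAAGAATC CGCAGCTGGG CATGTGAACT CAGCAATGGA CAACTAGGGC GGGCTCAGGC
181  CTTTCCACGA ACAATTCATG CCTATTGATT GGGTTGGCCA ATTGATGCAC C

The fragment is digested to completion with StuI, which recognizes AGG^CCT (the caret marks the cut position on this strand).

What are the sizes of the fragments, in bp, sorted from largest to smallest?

106, 53, 52, 20 bp

StuI sites (AGGCCT) start at positions 18, 71, 177.
StuI cuts after base 3 of each site, so after positions 20, 73, 179.
Linear molecule, 3 cuts → 4 fragments:
  1–20 → 20 bp
  21–73 → 53 bp
  74–179 → 106 bp
  180–231 → 52 bp
Sorted largest to smallest: 106, 53, 52, 20 bp.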